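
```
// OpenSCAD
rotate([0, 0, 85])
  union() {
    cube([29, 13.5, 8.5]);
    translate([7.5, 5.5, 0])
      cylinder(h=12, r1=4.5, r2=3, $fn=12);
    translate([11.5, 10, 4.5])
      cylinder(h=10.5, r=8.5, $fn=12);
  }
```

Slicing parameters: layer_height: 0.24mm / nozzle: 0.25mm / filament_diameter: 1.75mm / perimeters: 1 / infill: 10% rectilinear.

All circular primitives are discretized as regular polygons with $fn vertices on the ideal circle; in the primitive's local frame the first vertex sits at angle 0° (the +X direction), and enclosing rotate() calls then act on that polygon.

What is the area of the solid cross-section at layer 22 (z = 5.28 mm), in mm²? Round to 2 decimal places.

At z = 5.28 mm: the cube (footprint 29×13.5) is included at this height (area 391.50 mm²); the cone at (7.5, 5.5): at t=0.440 of its height the radius interpolates to r₁+(r₂−r₁)t = 3.840, giving a regular 12-gon of that circumradius (area = (12/2)·3.840²·sin(360°/12) = 44.24 mm²); the r=8.5 cylinder at (11.5, 10) gives a regular 12-gon of circumradius 8.5 (constant along its height) (area = (12/2)·8.500²·sin(360°/12) = 216.75 mm²); Taking the union: the regions partially overlap — summed areas 652.49 mm² minus the doubly-counted overlap 208.83 mm² gives 443.66 mm² — area = 443.66 mm²; (whole slice rotated 85° about Z — lengths, areas and connectivity unchanged). Overall, the cross-section is a single solid region. Net area = 443.66 mm².

443.66 mm²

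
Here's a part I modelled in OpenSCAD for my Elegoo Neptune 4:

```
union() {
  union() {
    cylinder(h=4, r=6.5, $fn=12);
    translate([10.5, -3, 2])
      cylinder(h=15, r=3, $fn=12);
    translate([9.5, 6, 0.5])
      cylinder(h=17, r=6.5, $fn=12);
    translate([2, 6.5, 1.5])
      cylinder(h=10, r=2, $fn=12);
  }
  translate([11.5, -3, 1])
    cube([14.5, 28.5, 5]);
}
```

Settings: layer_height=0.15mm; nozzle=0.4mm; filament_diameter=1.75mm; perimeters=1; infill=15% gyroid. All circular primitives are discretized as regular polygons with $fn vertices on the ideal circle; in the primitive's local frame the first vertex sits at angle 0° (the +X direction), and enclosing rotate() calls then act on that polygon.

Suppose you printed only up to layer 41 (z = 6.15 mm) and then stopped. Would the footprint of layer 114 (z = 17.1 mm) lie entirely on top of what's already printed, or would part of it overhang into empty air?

entirely on top

Compare the two slices. At z = 6.15: the cylinder does not reach this height (z outside [0, 4]); the cylinder at (10.5, -3): section is a regular 12-gon, circumradius r=3 (area = (12/2)·3.000²·sin(360°/12) = 27.00 mm²); the r=6.5 cylinder at (9.5, 6) gives a regular 12-gon of circumradius 6.5 (constant along its height) (area = (12/2)·6.500²·sin(360°/12) = 126.75 mm²); the r=2 cylinder at (2, 6.5) contributes a regular 12-gon of circumradius 2 (area = (12/2)·2.000²·sin(360°/12) = 12.00 mm²); Combining (union): the regions partially overlap — summed areas 165.75 mm² minus the doubly-counted overlap 1.91 mm² gives 163.84 mm² — area = 163.84 mm²; the cube at (11.5, -3) is not intersected at this z (z outside [1, 6]); Taking the union: only the result so far is present, so the union is just that shape — area = 163.84 mm². At z = 17.1: the cylinder is not intersected at this z (z outside [0, 4]); the cylinder at (10.5, -3) is not intersected at this z (z outside [2, 17]); the r=6.5 cylinder at (9.5, 6) gives a regular 12-gon of circumradius 6.5 (constant along its height) (area = (12/2)·6.500²·sin(360°/12) = 126.75 mm²); the cylinder at (2, 6.5) is not intersected at this z (z outside [1.5, 11.5]); Combining (union): only the r=6.5 cylinder at (9.5, 6) is present, so the union is just that shape — area = 126.75 mm²; the cube at (11.5, -3) is not intersected at this z (z outside [1, 6]); Combining (union): only that combined region is present, so the union is just that shape — area = 126.75 mm². Checking containment: the cross-section at z = 17.1 is a subset of the cross-section at z = 6.15.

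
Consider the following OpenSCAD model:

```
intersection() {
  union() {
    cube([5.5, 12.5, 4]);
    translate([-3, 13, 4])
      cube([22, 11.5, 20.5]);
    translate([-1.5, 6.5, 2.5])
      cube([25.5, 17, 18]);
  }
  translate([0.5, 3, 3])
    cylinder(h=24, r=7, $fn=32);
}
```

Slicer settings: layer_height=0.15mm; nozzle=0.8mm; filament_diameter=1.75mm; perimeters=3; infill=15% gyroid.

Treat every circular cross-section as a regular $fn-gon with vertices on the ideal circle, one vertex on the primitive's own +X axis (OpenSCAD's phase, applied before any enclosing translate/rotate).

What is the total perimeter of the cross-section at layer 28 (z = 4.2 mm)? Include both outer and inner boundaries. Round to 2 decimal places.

At z = 4.2 mm: the cube does not reach this height (z outside [0, 4]); the cube at (-3, 13) is present — its section is the full 22×11.5 rectangle (perimeter 67.00 mm); the cube at (-1.5, 6.5) (footprint 25.5×17) is included at this height (perimeter 85.00 mm); Taking the union: the regions partially overlap (shared area 215.25 mm²), so the edge portions inside another operand are dropped and the merged outline is re-measured after clipping — boundary = 90.00 mm; the r=7 cylinder at (0.5, 3) contributes a regular 32-gon of circumradius 7 (perimeter = 2·32·7.000·sin(180°/32) = 43.91 mm); Keeping only the common overlap: the r=7 cylinder at (0.5, 3) partially overlaps that combined region; clipping to the common part keeps 21.65 mm² — boundary = 20.54 mm. Overall, the cross-section is a single solid region. Total boundary length (outer) = 20.54 mm.

20.54 mm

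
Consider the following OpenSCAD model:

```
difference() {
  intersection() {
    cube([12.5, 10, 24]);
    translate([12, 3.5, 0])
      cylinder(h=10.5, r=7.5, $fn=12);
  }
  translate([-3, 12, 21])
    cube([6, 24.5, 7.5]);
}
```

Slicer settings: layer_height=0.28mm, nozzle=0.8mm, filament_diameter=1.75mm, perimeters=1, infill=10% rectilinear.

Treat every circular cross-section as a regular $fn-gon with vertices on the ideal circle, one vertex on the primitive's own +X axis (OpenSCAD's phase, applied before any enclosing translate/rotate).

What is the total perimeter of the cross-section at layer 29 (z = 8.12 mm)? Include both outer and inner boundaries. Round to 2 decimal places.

At z = 8.12 mm: the 12.5×10 cube contributes its full rectangle (perimeter 45.00 mm); the r=7.5 cylinder at (12, 3.5) contributes a regular 12-gon of circumradius 7.5 (perimeter = 2·12·7.500·sin(180°/12) = 46.59 mm); Keeping only the common overlap: the r=7.5 cylinder at (12, 3.5) partially overlaps the 12.5×10 cube; clipping to the common part keeps 69.93 mm² — boundary = 32.70 mm; the cube at (-3, 12) does not reach this height (z outside [21, 28.5]); Taking the first minus the rest: none of the subtracted shapes is present at this height, so that combined region is unchanged — boundary = 32.70 mm. Overall, the cross-section is a single solid region. Total boundary length (outer) = 32.70 mm.

32.70 mm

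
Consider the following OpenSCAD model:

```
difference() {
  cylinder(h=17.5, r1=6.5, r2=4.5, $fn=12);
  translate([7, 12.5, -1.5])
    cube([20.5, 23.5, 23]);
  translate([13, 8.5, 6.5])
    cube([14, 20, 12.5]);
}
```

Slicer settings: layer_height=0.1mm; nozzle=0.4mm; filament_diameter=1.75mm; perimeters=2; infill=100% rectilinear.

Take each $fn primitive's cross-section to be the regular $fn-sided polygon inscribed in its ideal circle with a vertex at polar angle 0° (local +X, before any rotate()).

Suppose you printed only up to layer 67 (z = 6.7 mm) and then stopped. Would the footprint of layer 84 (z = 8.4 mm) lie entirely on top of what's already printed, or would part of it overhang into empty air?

Compare the two slices. At z = 6.7: the cone (r1=6.5→r2=4.5) has section circumradius 5.734 here — a regular 12-gon (area = (12/2)·5.734²·sin(360°/12) = 98.65 mm²); the cube at (7, 12.5) (footprint 20.5×23.5) is included at this height (area 481.75 mm²); the cube at (13, 8.5) (footprint 14×20) is included at this height (area 280.00 mm²); After the difference (first − rest): starting from the cone (98.65 mm²), the 20.5×23.5 cube at (7, 12.5) misses the remaining region (no effect); the 14×20 cube at (13, 8.5) misses the remaining region (no effect) — area = 98.65 mm². At z = 8.4: the cone (r1=6.5→r2=4.5) has section circumradius 5.540 here — a regular 12-gon (area = (12/2)·5.540²·sin(360°/12) = 92.07 mm²); the cube at (7, 12.5) is present — its section is the full 20.5×23.5 rectangle (area 481.75 mm²); the cube at (13, 8.5) is present — its section is the full 14×20 rectangle (area 280.00 mm²); Taking the first minus the rest: starting from the cone (92.07 mm²), the 20.5×23.5 cube at (7, 12.5) misses the remaining region (no effect); the 14×20 cube at (13, 8.5) misses the remaining region (no effect) — area = 92.07 mm². Checking containment: the cross-section at z = 8.4 is a subset of the cross-section at z = 6.7.

entirely on top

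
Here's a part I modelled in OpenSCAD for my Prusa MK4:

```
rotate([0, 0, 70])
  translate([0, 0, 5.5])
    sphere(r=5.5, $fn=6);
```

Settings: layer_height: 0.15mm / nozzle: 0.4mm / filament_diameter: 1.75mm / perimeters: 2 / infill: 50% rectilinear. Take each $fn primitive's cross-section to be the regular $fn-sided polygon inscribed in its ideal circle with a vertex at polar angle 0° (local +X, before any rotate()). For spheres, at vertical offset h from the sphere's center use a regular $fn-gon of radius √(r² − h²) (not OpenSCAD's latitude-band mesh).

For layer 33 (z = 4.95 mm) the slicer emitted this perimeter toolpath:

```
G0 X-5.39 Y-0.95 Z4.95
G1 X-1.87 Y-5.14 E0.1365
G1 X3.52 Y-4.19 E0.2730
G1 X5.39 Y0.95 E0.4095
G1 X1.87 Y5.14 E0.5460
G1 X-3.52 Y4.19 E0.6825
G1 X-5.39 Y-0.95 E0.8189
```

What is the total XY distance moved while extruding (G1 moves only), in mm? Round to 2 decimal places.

32.83 mm

Sum the Euclidean lengths of each G1 segment: total = 32.83 mm.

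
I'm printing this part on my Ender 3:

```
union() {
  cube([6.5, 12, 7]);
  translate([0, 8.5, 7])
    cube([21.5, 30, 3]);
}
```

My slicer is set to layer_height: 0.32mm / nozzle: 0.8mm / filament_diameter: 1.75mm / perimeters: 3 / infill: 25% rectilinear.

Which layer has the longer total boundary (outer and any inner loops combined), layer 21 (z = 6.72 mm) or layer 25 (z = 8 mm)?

Layer 21 (z = 6.72): the 6.5×12 cube contributes its full rectangle (perimeter 37.00 mm); the cube at (0, 8.5) does not reach this height (z outside [7, 10]); Merging all regions: only the 6.5×12 cube is present, so the union is just that shape — boundary = 37.00 mm. So its perimeter = 37.00 mm. Layer 25 (z = 8): the cube is not intersected at this z (z outside [0, 7]); the cube at (0, 8.5) (footprint 21.5×30) is included at this height (perimeter 103.00 mm); Merging all regions: only the 21.5×30 cube at (0, 8.5) is present, so the union is just that shape — boundary = 103.00 mm. So its perimeter = 103.00 mm. Layer 25 is larger (103.00 vs 37.00 mm).

layer 25 (z = 8 mm)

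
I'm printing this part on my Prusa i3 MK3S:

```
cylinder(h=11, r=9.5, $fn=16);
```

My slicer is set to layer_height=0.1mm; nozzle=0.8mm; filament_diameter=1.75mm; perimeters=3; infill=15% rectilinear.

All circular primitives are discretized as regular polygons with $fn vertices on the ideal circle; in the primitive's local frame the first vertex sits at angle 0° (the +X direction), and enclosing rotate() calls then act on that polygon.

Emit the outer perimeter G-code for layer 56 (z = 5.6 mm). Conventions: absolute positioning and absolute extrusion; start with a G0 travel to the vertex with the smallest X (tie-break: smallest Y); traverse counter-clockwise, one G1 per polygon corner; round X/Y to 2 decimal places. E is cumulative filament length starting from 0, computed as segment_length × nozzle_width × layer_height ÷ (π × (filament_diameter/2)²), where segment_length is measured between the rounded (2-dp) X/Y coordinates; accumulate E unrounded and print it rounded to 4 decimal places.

At z = 5.6 mm: the cylinder: section is a regular 16-gon, circumradius r=9.5. The outline is a single polygon with 16 vertices. Extrusion per mm of travel: 0.8 × 0.1 / (π × 0.875²) = 0.033260. Accumulating E over each segment gives final E = 1.9732.

G0 X-9.50 Y0.00 Z5.60
G1 X-8.78 Y-3.64 E0.1234
G1 X-6.72 Y-6.72 E0.2467
G1 X-3.64 Y-8.78 E0.3699
G1 X0.00 Y-9.50 E0.4933
G1 X3.64 Y-8.78 E0.6167
G1 X6.72 Y-6.72 E0.7400
G1 X8.78 Y-3.64 E0.8632
G1 X9.50 Y0.00 E0.9866
G1 X8.78 Y3.64 E1.1100
G1 X6.72 Y6.72 E1.2333
G1 X3.64 Y8.78 E1.3565
G1 X0.00 Y9.50 E1.4799
G1 X-3.64 Y8.78 E1.6033
G1 X-6.72 Y6.72 E1.7266
G1 X-8.78 Y3.64 E1.8498
G1 X-9.50 Y0.00 E1.9732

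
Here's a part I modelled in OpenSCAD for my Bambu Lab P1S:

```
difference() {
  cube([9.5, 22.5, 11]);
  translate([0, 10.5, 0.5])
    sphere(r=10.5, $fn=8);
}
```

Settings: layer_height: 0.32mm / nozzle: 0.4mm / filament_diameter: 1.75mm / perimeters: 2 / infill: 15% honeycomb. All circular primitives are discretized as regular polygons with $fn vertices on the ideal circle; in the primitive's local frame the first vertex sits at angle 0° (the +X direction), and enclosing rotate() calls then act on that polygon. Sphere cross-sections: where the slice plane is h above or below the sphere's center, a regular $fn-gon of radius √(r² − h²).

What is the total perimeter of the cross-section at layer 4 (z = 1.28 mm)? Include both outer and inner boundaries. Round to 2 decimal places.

65.35 mm

At z = 1.28 mm: the 9.5×22.5 cube contributes its full rectangle (perimeter 64.00 mm); the r=10.5 sphere at (0, 10.5) slices to a regular 8-gon of circumradius 10.471 (√(r²−h²) with h=0.78 from center) (perimeter = 2·8·10.471·sin(180°/8) = 64.11 mm); Subtracting the remaining from the first: starting from the 9.5×22.5 cube, the r=10.5 sphere at (0, 10.5) partially overlaps it — only the 152.78 mm² overlap (of its 310.11 mm²) is removed, clipping the outline — boundary = 65.35 mm. Overall, the cross-section has 2 separate islands. Total boundary length (outer) = 65.35 mm.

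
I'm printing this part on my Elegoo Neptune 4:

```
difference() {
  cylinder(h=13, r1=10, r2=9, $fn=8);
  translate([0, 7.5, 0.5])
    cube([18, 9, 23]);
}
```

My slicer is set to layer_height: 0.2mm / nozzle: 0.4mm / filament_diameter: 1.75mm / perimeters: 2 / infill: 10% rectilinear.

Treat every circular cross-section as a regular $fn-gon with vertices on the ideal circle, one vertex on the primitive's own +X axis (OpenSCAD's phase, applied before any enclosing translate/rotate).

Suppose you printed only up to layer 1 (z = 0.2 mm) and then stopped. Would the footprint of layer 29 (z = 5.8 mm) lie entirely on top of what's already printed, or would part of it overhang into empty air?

Compare the two slices. At z = 0.2: the cone: at t=0.015 of its height the radius interpolates to r₁+(r₂−r₁)t = 9.985, giving a regular 8-gon of that circumradius (area = (8/2)·9.985²·sin(360°/8) = 281.97 mm²); the cube at (0, 7.5) does not reach this height (z outside [0.5, 23.5]); After the difference (first − rest): none of the subtracted shapes is present at this height, so the cone is unchanged — area = 281.97 mm². At z = 5.8: the cone: at t=0.446 of its height the radius interpolates to r₁+(r₂−r₁)t = 9.554, giving a regular 8-gon of that circumradius (area = (8/2)·9.554²·sin(360°/8) = 258.17 mm²); the cube at (0, 7.5) (footprint 18×9) is included at this height (area 162.00 mm²); Subtracting the remaining from the first: starting from the cone (258.17 mm²), the 18×9 cube at (0, 7.5) partially overlaps it — only the 5.09 mm² overlap (of its 162.00 mm²) is removed, clipping the outline — area = 253.08 mm². Checking containment: the cross-section at z = 5.8 is a subset of the cross-section at z = 0.2.

entirely on top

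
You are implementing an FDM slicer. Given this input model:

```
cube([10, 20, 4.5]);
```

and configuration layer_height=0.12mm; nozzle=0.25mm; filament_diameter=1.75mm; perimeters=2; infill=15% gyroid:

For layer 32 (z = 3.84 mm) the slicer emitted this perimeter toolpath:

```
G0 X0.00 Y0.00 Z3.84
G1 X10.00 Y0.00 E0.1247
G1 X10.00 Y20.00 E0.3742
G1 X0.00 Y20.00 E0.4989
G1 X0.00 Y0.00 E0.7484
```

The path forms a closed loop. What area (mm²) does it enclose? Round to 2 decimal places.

Apply the shoelace formula to the sequence of (X, Y) vertices; enclosed area = 200.00 mm².

200.00 mm²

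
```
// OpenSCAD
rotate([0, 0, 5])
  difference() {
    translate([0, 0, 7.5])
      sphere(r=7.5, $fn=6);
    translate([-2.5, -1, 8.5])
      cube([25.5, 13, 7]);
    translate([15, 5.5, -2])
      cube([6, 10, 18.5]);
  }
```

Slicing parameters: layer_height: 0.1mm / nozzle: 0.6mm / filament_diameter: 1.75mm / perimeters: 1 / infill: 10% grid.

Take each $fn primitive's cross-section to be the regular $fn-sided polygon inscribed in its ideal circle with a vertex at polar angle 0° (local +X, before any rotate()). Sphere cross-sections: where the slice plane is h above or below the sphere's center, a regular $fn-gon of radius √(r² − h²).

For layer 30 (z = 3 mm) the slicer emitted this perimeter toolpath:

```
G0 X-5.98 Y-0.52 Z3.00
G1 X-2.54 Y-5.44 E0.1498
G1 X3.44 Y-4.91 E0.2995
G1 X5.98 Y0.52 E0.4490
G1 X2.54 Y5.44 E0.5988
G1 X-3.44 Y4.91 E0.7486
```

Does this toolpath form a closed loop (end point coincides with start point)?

Start point (G0): (-5.98, -0.52). End point (last G1): the path does not return to the start — open.

no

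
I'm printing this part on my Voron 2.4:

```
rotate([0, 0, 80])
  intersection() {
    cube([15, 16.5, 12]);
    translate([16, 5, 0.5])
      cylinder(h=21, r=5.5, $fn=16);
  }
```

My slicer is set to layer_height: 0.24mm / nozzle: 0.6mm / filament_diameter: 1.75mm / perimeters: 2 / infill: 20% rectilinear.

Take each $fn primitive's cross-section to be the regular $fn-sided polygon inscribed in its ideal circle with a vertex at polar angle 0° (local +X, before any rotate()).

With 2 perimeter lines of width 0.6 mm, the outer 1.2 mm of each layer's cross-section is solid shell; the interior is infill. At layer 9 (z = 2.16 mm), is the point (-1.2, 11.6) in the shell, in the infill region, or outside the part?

shell

At z = 2.16 mm: the 15×16.5 cube contributes its full rectangle; the r=5.5 cylinder at (16, 5) contributes a regular 16-gon of circumradius 5.5; Taking the intersection: the r=5.5 cylinder at (16, 5) partially overlaps the 15×16.5 cube; clipping to the common part keeps 35.29 mm² — 1 connected region; (whole slice rotated 80° about Z — lengths, areas and connectivity unchanged). Overall, the cross-section is a single solid region. Undo the 80° rotation: the query point maps to (11.215, 3.196) in the un-rotated model frame. The nearest boundary edge runs (10.92, 2.90)→(10.50, 5.00); distance from the point to it = 0.35 mm. The point is inside the cross-section, 0.35 mm from the nearest boundary — within the 1.2 mm shell band (2 × 0.6).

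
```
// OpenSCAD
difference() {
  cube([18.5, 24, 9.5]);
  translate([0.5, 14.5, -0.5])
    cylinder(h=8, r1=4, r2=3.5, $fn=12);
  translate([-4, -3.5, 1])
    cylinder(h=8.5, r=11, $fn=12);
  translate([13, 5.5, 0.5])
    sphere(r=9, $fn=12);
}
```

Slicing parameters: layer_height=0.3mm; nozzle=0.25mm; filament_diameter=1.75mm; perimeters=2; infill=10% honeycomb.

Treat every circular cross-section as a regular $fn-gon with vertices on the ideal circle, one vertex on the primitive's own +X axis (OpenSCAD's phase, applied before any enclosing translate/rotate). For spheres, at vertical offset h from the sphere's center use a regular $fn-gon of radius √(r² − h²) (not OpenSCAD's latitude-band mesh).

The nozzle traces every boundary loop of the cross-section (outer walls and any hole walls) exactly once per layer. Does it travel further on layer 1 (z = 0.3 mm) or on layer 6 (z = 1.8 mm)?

Layer 1 (z = 0.3): the 18.5×24 cube contributes its full rectangle (perimeter 85.00 mm); the cone at (0.5, 14.5): at t=0.100 of its height the radius interpolates to r₁+(r₂−r₁)t = 3.950, giving a regular 12-gon of that circumradius (perimeter = 2·12·3.950·sin(180°/12) = 24.54 mm); the cylinder at (-4, -3.5) does not reach this height (z outside [1, 9.5]); the sphere at (13, 5.5): section is a regular 12-gon, circumradius = √(r²−h²) = √(9²−0.2²) = 8.998 (perimeter = 2·12·8.998·sin(180°/12) = 55.89 mm); Taking the first minus the rest: starting from the 18.5×24 cube, the cone at (0.5, 14.5) partially overlaps it — only the 27.29 mm² overlap (of its 46.81 mm²) is removed, clipping the outline; the r=9 sphere at (13, 5.5) partially overlaps it — only the 181.11 mm² overlap (of its 242.88 mm²) is removed, clipping the outline — boundary = 92.21 mm. So its perimeter = 92.21 mm. Layer 6 (z = 1.8): the 18.5×24 cube contributes its full rectangle (perimeter 85.00 mm); the cone at (0.5, 14.5): at t=0.287 of its height the radius interpolates to r₁+(r₂−r₁)t = 3.856, giving a regular 12-gon of that circumradius (perimeter = 2·12·3.856·sin(180°/12) = 23.95 mm); the r=11 cylinder at (-4, -3.5) gives a regular 12-gon of circumradius 11 (constant along its height) (perimeter = 2·12·11.000·sin(180°/12) = 68.33 mm); the r=9 sphere at (13, 5.5) slices to a regular 12-gon of circumradius 8.906 (√(r²−h²) with h=1.3 from center) (perimeter = 2·12·8.906·sin(180°/12) = 55.32 mm); Subtracting the remaining from the first: starting from the 18.5×24 cube, the cone at (0.5, 14.5) partially overlaps it — only the 26.10 mm² overlap (of its 44.61 mm²) is removed, clipping the outline; the r=11 cylinder at (-4, -3.5) partially overlaps it — only the 26.03 mm² overlap (of its 363.00 mm²) is removed, clipping the outline; the r=9 sphere at (13, 5.5) partially overlaps it — only the 177.98 mm² overlap (of its 237.93 mm²) is removed, clipping the outline — boundary = 83.80 mm. So its perimeter = 83.80 mm. Layer 1 is larger (92.21 vs 83.80 mm).

layer 1 (z = 0.3 mm)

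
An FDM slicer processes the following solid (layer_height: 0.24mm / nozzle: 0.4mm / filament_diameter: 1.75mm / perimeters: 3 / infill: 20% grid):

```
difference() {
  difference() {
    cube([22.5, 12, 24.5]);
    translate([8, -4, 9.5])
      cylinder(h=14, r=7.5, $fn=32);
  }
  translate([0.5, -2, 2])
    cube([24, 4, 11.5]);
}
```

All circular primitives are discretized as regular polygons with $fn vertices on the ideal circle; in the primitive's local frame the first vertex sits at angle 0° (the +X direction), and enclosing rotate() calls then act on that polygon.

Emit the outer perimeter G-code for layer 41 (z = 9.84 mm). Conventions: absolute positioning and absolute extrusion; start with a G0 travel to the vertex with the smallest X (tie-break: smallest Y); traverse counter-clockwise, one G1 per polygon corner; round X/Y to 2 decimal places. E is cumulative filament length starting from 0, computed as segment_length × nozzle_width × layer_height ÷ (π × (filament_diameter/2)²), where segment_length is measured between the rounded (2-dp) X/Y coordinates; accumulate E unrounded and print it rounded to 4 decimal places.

G0 X0.00 Y0.00 Z9.84
G1 X0.50 Y0.00 E0.0200
G1 X0.50 Y2.00 E0.0998
G1 X3.55 Y2.00 E0.2215
G1 X3.83 Y2.24 E0.2362
G1 X5.13 Y2.93 E0.2950
G1 X6.54 Y3.36 E0.3538
G1 X8.00 Y3.50 E0.4123
G1 X9.46 Y3.36 E0.4709
G1 X10.87 Y2.93 E0.5297
G1 X12.17 Y2.24 E0.5885
G1 X12.45 Y2.00 E0.6032
G1 X22.50 Y2.00 E1.0043
G1 X22.50 Y12.00 E1.4034
G1 X0.00 Y12.00 E2.3014
G1 X0.00 Y0.00 E2.7804

At z = 9.84 mm: the cube (footprint 22.5×12) is included at this height; the cylinder at (8, -4): section is a regular 32-gon, circumradius r=7.5; After the difference (first − rest): starting from the 22.5×12 cube, the r=7.5 cylinder at (8, -4) partially overlaps it — only the 30.98 mm² overlap (of its 175.58 mm²) is removed, clipping the outline — 1 connected region; the cube at (0.5, -2) is present — its section is the full 24×4 rectangle; Taking the first minus the rest: starting from that combined region, the 24×4 cube at (0.5, -2) partially overlaps it — only the 21.99 mm² overlap (of its 96.00 mm²) is removed, clipping the outline — 1 connected region. The outline is a single polygon with 15 vertices. Extrusion per mm of travel: 0.4 × 0.24 / (π × 0.875²) = 0.039912. Accumulating E over each segment gives final E = 2.7804.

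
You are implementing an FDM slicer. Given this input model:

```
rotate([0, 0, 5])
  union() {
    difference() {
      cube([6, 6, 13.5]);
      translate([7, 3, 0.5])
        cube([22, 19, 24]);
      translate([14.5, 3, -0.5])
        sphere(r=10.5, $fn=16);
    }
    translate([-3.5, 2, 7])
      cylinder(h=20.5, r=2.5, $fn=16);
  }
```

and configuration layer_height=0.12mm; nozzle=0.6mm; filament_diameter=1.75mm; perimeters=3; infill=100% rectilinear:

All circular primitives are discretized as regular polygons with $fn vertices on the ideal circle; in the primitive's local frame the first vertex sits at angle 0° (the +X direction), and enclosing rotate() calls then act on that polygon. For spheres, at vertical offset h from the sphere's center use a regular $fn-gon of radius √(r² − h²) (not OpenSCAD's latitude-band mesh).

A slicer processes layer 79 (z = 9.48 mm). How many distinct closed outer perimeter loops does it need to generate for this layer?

At z = 9.48 mm: the cube (footprint 6×6) is included at this height; the cube at (7, 3) is present — its section is the full 22×19 rectangle; the sphere at (14.5, 3): section is a regular 16-gon, circumradius = √(r²−h²) = √(10.5²−9.98²) = 3.263; Subtracting the remaining from the first: starting from the 6×6 cube, the 22×19 cube at (7, 3) misses the remaining region (no effect); the r=10.5 sphere at (14.5, 3) misses the remaining region (no effect) — 1 connected region; the r=2.5 cylinder at (-3.5, 2) gives a regular 16-gon of circumradius 2.5 (constant along its height); Merging all regions: the 2 present regions are separate (no shared area or edge), so areas and boundary lengths simply add and each stays a separate island — 2 connected regions; (whole slice rotated 5° about Z — lengths, areas and connectivity unchanged). The result has 2 disconnected regions.

2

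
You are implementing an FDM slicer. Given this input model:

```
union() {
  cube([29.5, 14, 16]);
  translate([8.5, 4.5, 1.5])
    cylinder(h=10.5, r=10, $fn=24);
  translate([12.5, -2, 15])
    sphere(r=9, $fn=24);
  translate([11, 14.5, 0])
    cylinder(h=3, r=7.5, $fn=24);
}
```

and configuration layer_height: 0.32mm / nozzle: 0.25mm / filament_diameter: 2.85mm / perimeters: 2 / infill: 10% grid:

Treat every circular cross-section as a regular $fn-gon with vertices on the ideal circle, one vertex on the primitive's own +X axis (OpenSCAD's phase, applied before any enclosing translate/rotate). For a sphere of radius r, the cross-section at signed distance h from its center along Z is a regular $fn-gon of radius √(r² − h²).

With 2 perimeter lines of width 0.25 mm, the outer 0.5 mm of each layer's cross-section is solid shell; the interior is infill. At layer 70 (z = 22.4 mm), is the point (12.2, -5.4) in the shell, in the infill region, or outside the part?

At z = 22.4 mm: the cube does not reach this height (z outside [0, 16]); the cylinder at (8.5, 4.5) is not intersected at this z (z outside [1.5, 12]); the sphere at (12.5, -2): section is a regular 24-gon, circumradius = √(r²−h²) = √(9²−7.4²) = 5.122; the cylinder at (11, 14.5) is absent (z outside [0, 3]); Combining (union): only the r=9 sphere at (12.5, -2) is present, so the union is just that shape — 1 connected region. Overall, the cross-section is a single solid region. The nearest boundary edge runs (11.17, -6.95)→(12.50, -7.12); distance from the point to it = 1.67 mm. The point is inside the cross-section and 1.67 mm from the nearest boundary — more than the 0.5 mm shell width (2 × 0.25), so it's in the infill interior.

infill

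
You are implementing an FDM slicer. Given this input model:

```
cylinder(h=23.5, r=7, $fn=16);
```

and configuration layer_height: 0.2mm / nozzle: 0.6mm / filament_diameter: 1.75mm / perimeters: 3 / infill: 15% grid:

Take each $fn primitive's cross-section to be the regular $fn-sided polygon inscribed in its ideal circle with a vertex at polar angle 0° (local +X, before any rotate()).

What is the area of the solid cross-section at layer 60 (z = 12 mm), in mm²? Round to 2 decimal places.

150.01 mm²

At z = 12 mm: the r=7 cylinder gives a regular 16-gon of circumradius 7 (constant along its height) (area = (16/2)·7.000²·sin(360°/16) = 150.01 mm²). Overall, the cross-section is a single solid region. Net area = 150.01 mm².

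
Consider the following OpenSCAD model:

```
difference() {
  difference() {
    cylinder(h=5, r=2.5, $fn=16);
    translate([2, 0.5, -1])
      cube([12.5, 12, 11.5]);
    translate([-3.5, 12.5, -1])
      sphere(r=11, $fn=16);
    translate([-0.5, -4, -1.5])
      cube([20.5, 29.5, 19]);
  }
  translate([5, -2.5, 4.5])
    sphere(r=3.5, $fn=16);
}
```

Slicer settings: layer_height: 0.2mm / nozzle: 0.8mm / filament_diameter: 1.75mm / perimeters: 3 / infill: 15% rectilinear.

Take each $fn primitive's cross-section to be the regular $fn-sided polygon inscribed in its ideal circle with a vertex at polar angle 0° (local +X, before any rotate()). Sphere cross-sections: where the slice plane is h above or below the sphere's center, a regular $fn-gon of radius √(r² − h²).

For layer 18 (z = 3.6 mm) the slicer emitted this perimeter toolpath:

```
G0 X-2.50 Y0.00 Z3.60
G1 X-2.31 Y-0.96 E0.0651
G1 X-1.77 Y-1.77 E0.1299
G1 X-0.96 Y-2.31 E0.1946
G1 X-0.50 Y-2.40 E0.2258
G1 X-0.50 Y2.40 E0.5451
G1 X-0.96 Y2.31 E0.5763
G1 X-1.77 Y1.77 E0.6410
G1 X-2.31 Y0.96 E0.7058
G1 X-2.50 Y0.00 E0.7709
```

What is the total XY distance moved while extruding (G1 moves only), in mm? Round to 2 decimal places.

11.59 mm

Sum the Euclidean lengths of each G1 segment: total = 11.59 mm.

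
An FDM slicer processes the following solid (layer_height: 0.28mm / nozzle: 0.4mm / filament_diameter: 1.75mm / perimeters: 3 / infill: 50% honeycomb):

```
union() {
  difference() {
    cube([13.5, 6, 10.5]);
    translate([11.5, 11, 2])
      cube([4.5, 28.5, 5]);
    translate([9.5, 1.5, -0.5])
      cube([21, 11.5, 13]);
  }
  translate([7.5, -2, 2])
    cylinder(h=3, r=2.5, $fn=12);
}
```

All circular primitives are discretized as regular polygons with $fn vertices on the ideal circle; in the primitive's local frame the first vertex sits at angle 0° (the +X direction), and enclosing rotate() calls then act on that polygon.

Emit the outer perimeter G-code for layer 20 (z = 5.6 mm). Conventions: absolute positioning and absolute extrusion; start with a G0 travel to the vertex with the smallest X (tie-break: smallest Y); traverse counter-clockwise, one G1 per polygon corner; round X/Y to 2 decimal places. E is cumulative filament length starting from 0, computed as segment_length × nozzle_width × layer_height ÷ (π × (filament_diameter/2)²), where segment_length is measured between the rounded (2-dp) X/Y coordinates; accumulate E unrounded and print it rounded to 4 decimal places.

G0 X0.00 Y0.00 Z5.60
G1 X13.50 Y0.00 E0.6286
G1 X13.50 Y1.50 E0.6985
G1 X9.50 Y1.50 E0.8847
G1 X9.50 Y6.00 E1.0943
G1 X0.00 Y6.00 E1.5366
G1 X0.00 Y0.00 E1.8160

At z = 5.6 mm: the cube is present — its section is the full 13.5×6 rectangle; the cube at (11.5, 11) is present — its section is the full 4.5×28.5 rectangle; the 21×11.5 cube at (9.5, 1.5) contributes its full rectangle; Subtracting the remaining from the first: starting from the 13.5×6 cube, the 4.5×28.5 cube at (11.5, 11) misses the remaining region (no effect); the 21×11.5 cube at (9.5, 1.5) partially overlaps it — only the 18.00 mm² overlap (of its 241.50 mm²) is removed, clipping the outline — 1 connected region; the cylinder at (7.5, -2) does not reach this height (z outside [2, 5]); Taking the union: only that combined region is present, so the union is just that shape — 1 connected region. The outline is a single polygon with 6 vertices. Extrusion per mm of travel: 0.4 × 0.28 / (π × 0.875²) = 0.046564. Accumulating E over each segment gives final E = 1.8160.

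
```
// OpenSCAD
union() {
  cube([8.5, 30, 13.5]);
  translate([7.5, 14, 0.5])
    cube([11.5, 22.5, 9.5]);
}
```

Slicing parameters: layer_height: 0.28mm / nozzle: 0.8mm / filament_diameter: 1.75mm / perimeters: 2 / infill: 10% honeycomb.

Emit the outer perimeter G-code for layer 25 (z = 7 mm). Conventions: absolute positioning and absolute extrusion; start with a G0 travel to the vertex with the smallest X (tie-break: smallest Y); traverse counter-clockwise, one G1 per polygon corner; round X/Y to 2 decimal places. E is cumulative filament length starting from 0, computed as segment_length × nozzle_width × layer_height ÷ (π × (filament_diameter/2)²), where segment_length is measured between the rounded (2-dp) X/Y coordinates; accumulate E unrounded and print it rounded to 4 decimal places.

G0 X0.00 Y0.00 Z7.00
G1 X8.50 Y0.00 E0.7916
G1 X8.50 Y14.00 E2.0954
G1 X19.00 Y14.00 E3.0732
G1 X19.00 Y36.50 E5.1686
G1 X7.50 Y36.50 E6.2396
G1 X7.50 Y30.00 E6.8449
G1 X0.00 Y30.00 E7.5434
G1 X0.00 Y0.00 E10.3372

At z = 7 mm: the cube is present — its section is the full 8.5×30 rectangle; the cube at (7.5, 14) is present — its section is the full 11.5×22.5 rectangle; Merging all regions: the regions partially overlap (shared area 16.00 mm²), so overlapping operands fuse into one piece — 1 connected region. The outline is a single polygon with 8 vertices. Extrusion per mm of travel: 0.8 × 0.28 / (π × 0.875²) = 0.093128. Accumulating E over each segment gives final E = 10.3372.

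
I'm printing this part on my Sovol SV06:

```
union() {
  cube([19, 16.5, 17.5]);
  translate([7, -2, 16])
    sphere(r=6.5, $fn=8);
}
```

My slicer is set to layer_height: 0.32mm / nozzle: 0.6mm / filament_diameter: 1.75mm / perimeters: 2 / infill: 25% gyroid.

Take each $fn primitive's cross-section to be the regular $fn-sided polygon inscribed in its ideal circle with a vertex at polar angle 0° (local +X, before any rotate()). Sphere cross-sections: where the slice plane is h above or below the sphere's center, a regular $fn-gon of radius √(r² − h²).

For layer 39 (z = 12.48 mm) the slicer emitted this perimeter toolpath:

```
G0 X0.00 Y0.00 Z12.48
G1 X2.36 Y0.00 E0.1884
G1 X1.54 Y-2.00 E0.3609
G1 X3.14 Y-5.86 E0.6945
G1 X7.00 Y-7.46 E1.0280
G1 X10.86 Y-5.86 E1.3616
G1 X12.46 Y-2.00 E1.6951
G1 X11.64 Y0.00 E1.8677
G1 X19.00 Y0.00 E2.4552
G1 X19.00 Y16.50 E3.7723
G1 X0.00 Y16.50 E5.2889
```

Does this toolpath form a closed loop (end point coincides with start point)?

no

Start point (G0): (0.00, 0.00). End point (last G1): the path does not return to the start — open.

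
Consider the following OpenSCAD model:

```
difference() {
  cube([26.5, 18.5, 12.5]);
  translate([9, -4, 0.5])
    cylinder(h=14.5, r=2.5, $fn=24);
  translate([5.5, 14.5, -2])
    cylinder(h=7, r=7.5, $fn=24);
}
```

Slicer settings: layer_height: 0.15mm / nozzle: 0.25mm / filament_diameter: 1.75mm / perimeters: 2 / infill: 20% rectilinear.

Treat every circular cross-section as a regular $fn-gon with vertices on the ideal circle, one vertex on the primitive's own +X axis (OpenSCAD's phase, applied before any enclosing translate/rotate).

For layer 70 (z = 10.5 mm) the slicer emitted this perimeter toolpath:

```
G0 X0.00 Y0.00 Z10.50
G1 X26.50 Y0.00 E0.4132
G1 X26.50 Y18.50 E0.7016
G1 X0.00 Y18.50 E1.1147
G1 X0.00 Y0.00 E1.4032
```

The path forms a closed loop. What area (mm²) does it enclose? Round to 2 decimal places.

Apply the shoelace formula to the sequence of (X, Y) vertices; enclosed area = 490.25 mm².

490.25 mm²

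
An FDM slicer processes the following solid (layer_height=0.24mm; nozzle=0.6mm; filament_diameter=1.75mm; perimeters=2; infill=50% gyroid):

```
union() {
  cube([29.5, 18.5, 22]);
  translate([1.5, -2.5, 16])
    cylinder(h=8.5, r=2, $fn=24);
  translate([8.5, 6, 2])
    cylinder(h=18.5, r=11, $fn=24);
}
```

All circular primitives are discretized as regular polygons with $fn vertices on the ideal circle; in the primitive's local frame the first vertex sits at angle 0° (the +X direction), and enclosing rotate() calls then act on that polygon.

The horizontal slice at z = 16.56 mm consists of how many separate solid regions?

At z = 16.56 mm: the cube is present — its section is the full 29.5×18.5 rectangle; the r=2 cylinder at (1.5, -2.5) gives a regular 24-gon of circumradius 2 (constant along its height); the r=11 cylinder at (8.5, 6) gives a regular 24-gon of circumradius 11 (constant along its height); Taking the union: the regions partially overlap (shared area 295.34 mm²), so overlapping operands fuse into one piece — 1 connected region. The result has 1 disconnected region.

1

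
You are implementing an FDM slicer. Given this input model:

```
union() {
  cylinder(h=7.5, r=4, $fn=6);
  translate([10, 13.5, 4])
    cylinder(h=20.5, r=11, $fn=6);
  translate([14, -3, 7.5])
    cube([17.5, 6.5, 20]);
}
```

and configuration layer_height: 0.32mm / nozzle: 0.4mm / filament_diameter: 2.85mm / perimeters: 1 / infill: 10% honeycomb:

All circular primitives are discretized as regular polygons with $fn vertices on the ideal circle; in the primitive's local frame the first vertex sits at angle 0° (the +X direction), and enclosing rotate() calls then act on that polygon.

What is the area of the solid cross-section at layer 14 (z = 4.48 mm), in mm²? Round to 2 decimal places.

355.94 mm²

At z = 4.48 mm: the cylinder: section is a regular 6-gon, circumradius r=4 (area = (6/2)·4.000²·sin(360°/6) = 41.57 mm²); the r=11 cylinder at (10, 13.5) contributes a regular 6-gon of circumradius 11 (area = (6/2)·11.000²·sin(360°/6) = 314.37 mm²); the cube at (14, -3) is absent (z outside [7.5, 27.5]); Combining (union): the 2 present regions are separate (no shared area or edge), so areas and boundary lengths simply add and each stays a separate island — area = 355.94 mm². Overall, the cross-section has 2 separate islands. Net area = 355.94 mm².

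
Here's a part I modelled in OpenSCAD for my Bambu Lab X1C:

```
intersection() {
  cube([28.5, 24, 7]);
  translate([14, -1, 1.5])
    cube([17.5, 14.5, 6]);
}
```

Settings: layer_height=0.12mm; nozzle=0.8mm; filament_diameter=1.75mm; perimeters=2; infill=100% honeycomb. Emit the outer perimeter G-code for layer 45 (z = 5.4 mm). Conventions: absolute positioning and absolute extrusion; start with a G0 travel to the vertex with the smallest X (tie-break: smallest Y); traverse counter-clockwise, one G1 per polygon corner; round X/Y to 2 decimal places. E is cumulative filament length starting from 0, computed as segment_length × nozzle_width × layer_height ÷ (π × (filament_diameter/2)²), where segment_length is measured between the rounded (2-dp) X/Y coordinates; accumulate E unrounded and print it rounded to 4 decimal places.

G0 X14.00 Y0.00 Z5.40
G1 X28.50 Y0.00 E0.5787
G1 X28.50 Y13.50 E1.1175
G1 X14.00 Y13.50 E1.6963
G1 X14.00 Y0.00 E2.2351

At z = 5.4 mm: the 28.5×24 cube contributes its full rectangle; the 17.5×14.5 cube at (14, -1) contributes its full rectangle; Taking the intersection: the 17.5×14.5 cube at (14, -1) partially overlaps the 28.5×24 cube; clipping to the common part keeps 195.75 mm² — 1 connected region. The outline is a single polygon with 4 vertices. Extrusion per mm of travel: 0.8 × 0.12 / (π × 0.875²) = 0.039912. Accumulating E over each segment gives final E = 2.2351.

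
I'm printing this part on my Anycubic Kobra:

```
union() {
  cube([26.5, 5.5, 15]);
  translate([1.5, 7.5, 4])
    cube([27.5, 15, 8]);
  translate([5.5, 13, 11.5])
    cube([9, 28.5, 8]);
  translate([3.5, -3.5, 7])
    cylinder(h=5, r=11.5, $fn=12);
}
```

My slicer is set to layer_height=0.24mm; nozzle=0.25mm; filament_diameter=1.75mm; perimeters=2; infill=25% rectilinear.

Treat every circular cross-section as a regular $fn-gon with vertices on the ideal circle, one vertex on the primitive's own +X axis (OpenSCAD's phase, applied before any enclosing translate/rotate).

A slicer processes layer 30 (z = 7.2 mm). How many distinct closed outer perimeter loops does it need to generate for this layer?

1

At z = 7.2 mm: the cube (footprint 26.5×5.5) is included at this height; the cube at (1.5, 7.5) is present — its section is the full 27.5×15 rectangle; the cube at (5.5, 13) does not reach this height (z outside [11.5, 19.5]); the r=11.5 cylinder at (3.5, -3.5) contributes a regular 12-gon of circumradius 11.5; Combining (union): the regions partially overlap (shared area 70.36 mm²), so overlapping operands fuse into one piece — 1 connected region. The result has 1 disconnected region.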